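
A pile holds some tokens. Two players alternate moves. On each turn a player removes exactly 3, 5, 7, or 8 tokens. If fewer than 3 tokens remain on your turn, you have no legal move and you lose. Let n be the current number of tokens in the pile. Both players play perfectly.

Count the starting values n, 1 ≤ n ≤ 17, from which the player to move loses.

5

Classify positions by backward induction: terminal positions (no move available) are L. From any other position, the mover wins iff some move reaches an L.
n=0: no move → L
n=1: no move → L
n=2: no move → L
n=3: can move to 0, which is L ⇒ W
n=4: can move to 1, which is L ⇒ W
n=5: can move to 2, which is L ⇒ W
n=6: can move to 1, which is L ⇒ W
n=7: can move to 2, which is L ⇒ W
n=8: can move to 1, which is L ⇒ W
n=9: can move to 2, which is L ⇒ W
n=10: can move to 2, which is L ⇒ W
n=11: moves to 8(W), 6(W), 4(W), 3(W); every one is W ⇒ L
n=12: moves to 9(W), 7(W), 5(W), 4(W); every one is W ⇒ L
n=13: moves to 10(W), 8(W), 6(W), 5(W); every one is W ⇒ L
n=14: can move to 11, which is L ⇒ W
n=15: can move to 12, which is L ⇒ W
n=16: can move to 13, which is L ⇒ W
n=17: can move to 12, which is L ⇒ W
L entries with 1 ≤ n ≤ 17 (n=0 is outside the asked range and is not counted): n = 1, 2, 11, 12, 13; that makes 5.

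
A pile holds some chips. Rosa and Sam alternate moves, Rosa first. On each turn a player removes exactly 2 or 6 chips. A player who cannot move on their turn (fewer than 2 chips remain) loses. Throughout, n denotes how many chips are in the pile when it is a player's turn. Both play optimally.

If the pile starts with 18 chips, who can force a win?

Positions with no move are L. A position that does have a move is losing for the player to move precisely when every available move leads to a winning position for the opponent. Fill in the labels:
n=0: no move → L
n=1: no move → L
n=2: can move to 0, which is L ⇒ W
n=3: can move to 1, which is L ⇒ W
n=4: the only move is to 2(W), a W ⇒ L
n=5: the only move is to 3(W), a W ⇒ L
n=6: can move to 4, which is L ⇒ W
n=7: can move to 5, which is L ⇒ W
n=8: moves to 6(W), 2(W); every one is W ⇒ L
n=9: moves to 7(W), 3(W); every one is W ⇒ L
n=10: can move to 8, which is L ⇒ W
n=11: can move to 9, which is L ⇒ W
n=12: moves to 10(W), 6(W); every one is W ⇒ L
n=13: moves to 11(W), 7(W); every one is W ⇒ L
n=14: can move to 12, which is L ⇒ W
n=15: can move to 13, which is L ⇒ W
n=16: moves to 14(W), 10(W); every one is W ⇒ L
n=17: moves to 15(W), 11(W); every one is W ⇒ L
n=18: can move to 16, which is L ⇒ W
From 18 Rosa can remove 2, leaving 16, reaching an L position.

Rosa wins.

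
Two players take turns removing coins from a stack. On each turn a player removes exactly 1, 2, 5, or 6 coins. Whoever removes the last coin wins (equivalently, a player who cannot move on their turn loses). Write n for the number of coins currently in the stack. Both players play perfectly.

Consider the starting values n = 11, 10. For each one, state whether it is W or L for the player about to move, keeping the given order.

Label each position W (a win for the player to move) or L (a loss). A position with no legal move is L; any other position is W exactly when some move reaches an L, and L when every move reaches a W.
n=0: no move → L
n=1: →0(L), so W
n=2: →0(L), so W
n=3: →2(W), 1(W) — all W, so L
n=4: →3(L), so W
n=5: →3(L), so W
n=6: →0(L), so W
n=7: →6(W), 5(W), 2(W), 1(W) — all W, so L
n=8: →7(L), so W
n=9: →7(L), so W
n=10: →9(W), 8(W), 5(W), 4(W) — all W, so L
n=11: →10(L), so W

11: W, 10: L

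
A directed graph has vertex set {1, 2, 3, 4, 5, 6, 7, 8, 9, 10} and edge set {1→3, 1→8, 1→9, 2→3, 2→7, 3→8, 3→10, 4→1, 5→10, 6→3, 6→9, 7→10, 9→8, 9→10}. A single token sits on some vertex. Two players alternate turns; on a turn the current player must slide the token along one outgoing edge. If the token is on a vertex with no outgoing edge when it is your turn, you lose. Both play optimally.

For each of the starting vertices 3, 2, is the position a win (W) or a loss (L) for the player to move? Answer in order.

3: W, 2: L

Compute win/loss labels from the base case upward. A position with no move is L. Any other position is W if it can reach an L in one move, else L.
Every edge goes from a vertex to one that appears earlier in the order 10, 8, 9, 3, 1, 6, 7, 5, 4, 2, so processing vertices in that order labels each vertex after all of its successors.
10: no outgoing edge → L
8: no outgoing edge → L
9: reaches L-position 8 → W
3: reaches L-position 8 → W
1: reaches L-position 8 → W
6: only reaches 3(W), 9(W), all W → L
7: reaches L-position 10 → W
5: reaches L-position 10 → W
4: only reaches 1(W), which is W → L
2: only reaches 7(W), 3(W), all W → L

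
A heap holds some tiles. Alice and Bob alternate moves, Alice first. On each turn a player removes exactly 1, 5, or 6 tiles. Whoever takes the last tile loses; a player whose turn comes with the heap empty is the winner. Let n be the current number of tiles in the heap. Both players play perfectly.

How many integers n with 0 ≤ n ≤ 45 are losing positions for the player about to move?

13

Classify positions by backward induction: terminal positions (no move available) are W. From any other position, the mover wins iff some move reaches an L.
n=0: no move; the opponent has just taken the last tile and therefore loses → W
n=1: →0(W) only, which is W, so L
n=2: →1(L), so W
n=3: →2(W) only, which is W, so L
n=4: →3(L), so W
n=5: →4(W), 0(W) — all W, so L
n=6: →5(L), so W
n=7: →1(L), so W
n=8: →3(L), so W
n=9: →3(L), so W
n=10: →5(L), so W
n=11: →5(L), so W
n=12: →11(W), 7(W), 6(W) — all W, so L
n=13: →12(L), so W
n=14: →13(W), 9(W), 8(W) — all W, so L
n=15: →14(L), so W
n=16: →15(W), 11(W), 10(W) — all W, so L
n=17: →16(L), so W
n=18: →12(L), so W
n=19: →14(L), so W
n=20: →14(L), so W
n=21: →16(L), so W
n=22: →16(L), so W
n=23: →22(W), 18(W), 17(W) — all W, so L
n=24: →23(L), so W
n=25: →24(W), 20(W), 19(W) — all W, so L
n=26: →25(L), so W
n=27: →26(W), 22(W), 21(W) — all W, so L
n=28: →27(L), so W
n=29: →23(L), so W
n=30: →25(L), so W
n=31: →25(L), so W
n=32: →27(L), so W
n=33: →27(L), so W
n=34: →33(W), 29(W), 28(W) — all W, so L
n=35: →34(L), so W
n=36: →35(W), 31(W), 30(W) — all W, so L
n=37: →36(L), so W
n=38: →37(W), 33(W), 32(W) — all W, so L
n=39: →38(L), so W
n=40: →34(L), so W
n=41: →36(L), so W
n=42: →36(L), so W
n=43: →38(L), so W
n=44: →38(L), so W
n=45: →44(W), 40(W), 39(W) — all W, so L
L entries with 0 ≤ n ≤ 45: n = 1, 3, 5, 12, 14, 16, 23, 25, 27, 34, 36, 38, 45; that makes 13.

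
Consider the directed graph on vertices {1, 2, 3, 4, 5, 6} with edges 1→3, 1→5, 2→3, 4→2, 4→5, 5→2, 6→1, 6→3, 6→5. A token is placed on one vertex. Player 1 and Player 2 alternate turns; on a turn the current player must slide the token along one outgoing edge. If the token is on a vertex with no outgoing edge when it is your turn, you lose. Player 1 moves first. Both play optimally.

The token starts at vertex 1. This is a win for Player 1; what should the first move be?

Move to 5.

Positions with no move are L. A position that does have a move is losing for the player to move precisely when every available move leads to a winning position for the opponent. Fill in the labels:
Every edge goes from a vertex to one that appears earlier in the order 3, 2, 5, 4, 1, 6, so processing vertices in that order labels each vertex after all of its successors.
3: no outgoing edge → L
2: reaches L-position 3 → W
5: only reaches 2(W), which is W → L
4: reaches L-position 5 → W
1: reaches L-position 5 → W
6: reaches L-position 5 → W
From 1, the L positions reachable in one move are: 5, 3. Any move reaching one of these is winning.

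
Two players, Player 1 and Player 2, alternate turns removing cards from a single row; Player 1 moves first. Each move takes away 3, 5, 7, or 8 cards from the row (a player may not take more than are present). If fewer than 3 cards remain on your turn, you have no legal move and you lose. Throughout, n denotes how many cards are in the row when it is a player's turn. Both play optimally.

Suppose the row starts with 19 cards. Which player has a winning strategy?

Label each position W (a win for the player to move) or L (a loss). A position with no legal move is L; any other position is W exactly when some move reaches an L, and L when every move reaches a W.
n=0: no move → L
n=1: no move → L
n=2: no move → L
n=3: →0(L), so W
n=4: →1(L), so W
n=5: →2(L), so W
n=6: →1(L), so W
n=7: →2(L), so W
n=8: →1(L), so W
n=9: →2(L), so W
n=10: →2(L), so W
n=11: →8(W), 6(W), 4(W), 3(W) — all W, so L
n=12: →9(W), 7(W), 5(W), 4(W) — all W, so L
n=13: →10(W), 8(W), 6(W), 5(W) — all W, so L
n=14: →11(L), so W
n=15: →12(L), so W
n=16: →13(L), so W
n=17: →12(L), so W
n=18: →13(L), so W
n=19: →12(L), so W
The starting position 19 is W: Player 1 should remove 7, leaving 12, handing over an L position.

Player 1 wins.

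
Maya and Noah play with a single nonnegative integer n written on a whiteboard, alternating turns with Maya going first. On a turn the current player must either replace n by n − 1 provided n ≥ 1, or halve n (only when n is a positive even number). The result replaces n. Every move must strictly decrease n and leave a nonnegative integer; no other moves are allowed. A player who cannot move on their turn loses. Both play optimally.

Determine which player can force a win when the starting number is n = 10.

Label each position W (a win for the player to move) or L (a loss). A position with no legal move is L; any other position is W exactly when some move reaches an L, and L when every move reaches a W.
n=0: no move → L
n=1: →0(L), so W
n=2: →1(W) only, which is W, so L
n=3: →2(L), so W
n=4: →2(L), so W
n=5: →4(W) only, which is W, so L
n=6: →5(L), so W
n=7: →6(W) only, which is W, so L
n=8: →7(L), so W
n=9: →8(W) only, which is W, so L
n=10: →5(L), so W
From 10 Maya can move to 5, reaching an L position.

Maya wins.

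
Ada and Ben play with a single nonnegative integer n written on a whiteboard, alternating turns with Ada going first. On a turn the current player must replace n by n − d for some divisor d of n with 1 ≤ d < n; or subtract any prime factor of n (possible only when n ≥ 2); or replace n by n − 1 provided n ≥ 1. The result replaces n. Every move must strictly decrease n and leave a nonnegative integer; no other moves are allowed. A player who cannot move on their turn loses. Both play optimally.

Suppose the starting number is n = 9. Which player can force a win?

Ben wins.

Build the W/L table. Terminal = L. A non-terminal position is W if it has a move to some L; otherwise it is L.
n=0: no move → L
n=1: →0(L), so W
n=2: →0(L), so W
n=3: →0(L), so W
n=4: →2(W), 3(W) — all W, so L
n=5: →0(L), so W
n=6: →4(L), so W
n=7: →0(L), so W
n=8: →4(L), so W
n=9: →6(W), 8(W) — all W, so L
The starting position 9 is L: whatever Ada does, the opponent receives a W position.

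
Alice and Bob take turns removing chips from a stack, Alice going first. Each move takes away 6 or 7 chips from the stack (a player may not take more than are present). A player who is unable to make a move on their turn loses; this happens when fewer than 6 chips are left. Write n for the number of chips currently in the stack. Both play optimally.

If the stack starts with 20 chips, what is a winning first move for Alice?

Remove 6, leaving 14.

Label each position W (a win for the player to move) or L (a loss). A position with no legal move is L; any other position is W exactly when some move reaches an L, and L when every move reaches a W.
n=0: no move → L
n=1: no move → L
n=2: no move → L
n=3: no move → L
n=4: no move → L
n=5: no move → L
n=6: reaches L-position 0 → W
n=7: reaches L-position 1 → W
n=8: reaches L-position 2 → W
n=9: reaches L-position 3 → W
n=10: reaches L-position 4 → W
n=11: reaches L-position 5 → W
n=12: reaches L-position 5 → W
n=13: only reaches 7(W), 6(W), all W → L
n=14: only reaches 8(W), 7(W), all W → L
n=15: only reaches 9(W), 8(W), all W → L
n=16: only reaches 10(W), 9(W), all W → L
n=17: only reaches 11(W), 10(W), all W → L
n=18: only reaches 12(W), 11(W), all W → L
n=19: reaches L-position 13 → W
n=20: reaches L-position 14 → W
From 20, the L positions reachable in one move are: 14, 13. Any move reaching one of these is winning.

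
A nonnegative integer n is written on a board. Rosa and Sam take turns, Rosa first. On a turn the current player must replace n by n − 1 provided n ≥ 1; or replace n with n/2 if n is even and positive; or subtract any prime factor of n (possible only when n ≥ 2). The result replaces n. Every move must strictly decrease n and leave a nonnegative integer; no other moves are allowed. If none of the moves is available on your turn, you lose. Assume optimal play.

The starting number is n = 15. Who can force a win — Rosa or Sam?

Work bottom-up. With no move the player to move loses. Otherwise the position is W if at least one move leads to an L position for the opponent, and L if every move leads to a W.
n=0: no move → L
n=1: can move to 0, which is L ⇒ W
n=2: can move to 0, which is L ⇒ W
n=3: can move to 0, which is L ⇒ W
n=4: moves to 2(W), 3(W); every one is W ⇒ L
n=5: can move to 0, which is L ⇒ W
n=6: can move to 4, which is L ⇒ W
n=7: can move to 0, which is L ⇒ W
n=8: can move to 4, which is L ⇒ W
n=9: moves to 6(W), 8(W); every one is W ⇒ L
n=10: can move to 9, which is L ⇒ W
n=11: can move to 0, which is L ⇒ W
n=12: can move to 9, which is L ⇒ W
n=13: can move to 0, which is L ⇒ W
n=14: moves to 7(W), 12(W), 13(W); every one is W ⇒ L
n=15: can move to 14, which is L ⇒ W
From 15 Rosa can move to 14, reaching an L position.

Rosa wins.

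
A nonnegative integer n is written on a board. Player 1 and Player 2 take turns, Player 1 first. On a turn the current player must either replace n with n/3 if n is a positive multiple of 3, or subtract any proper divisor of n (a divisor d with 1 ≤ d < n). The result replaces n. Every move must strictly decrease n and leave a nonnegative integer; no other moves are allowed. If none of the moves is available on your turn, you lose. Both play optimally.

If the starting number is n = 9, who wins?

Use the standard recursion: the mover loses at a terminal position; elsewhere, the mover wins exactly when some move hands the opponent an L position.
n=0: no move → L
n=1: no move → L
n=2: W (go to 1, an L position)
n=3: W (go to 1, an L position)
n=4: L (options 2(W), 3(W) are all W)
n=5: W (go to 4, an L position)
n=6: W (go to 4, an L position)
n=7: L (sole option 6(W) is W)
n=8: W (go to 4, an L position)
n=9: L (options 3(W), 6(W), 8(W) are all W)
Every move from 9 reaches a W position, so the mover loses.

Player 2 wins.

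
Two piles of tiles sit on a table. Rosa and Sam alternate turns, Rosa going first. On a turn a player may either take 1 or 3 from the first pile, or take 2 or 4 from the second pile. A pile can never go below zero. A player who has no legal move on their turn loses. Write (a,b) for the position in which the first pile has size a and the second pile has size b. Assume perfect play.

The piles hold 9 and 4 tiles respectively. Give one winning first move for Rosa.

Label each position W (a win for the player to move) or L (a loss). A position with no legal move is L; any other position is W exactly when some move reaches an L, and L when every move reaches a W.
No move ever increases a pile, so every position that can arise here has a ≤ 9 and b ≤ 4; it is enough to label the cells with 0 ≤ a ≤ 9 and 0 ≤ b ≤ 4.
Every move lowers a or b (never raises either), so fill the grid row by row in increasing a, and left to right within a row: each cell's successors are then already labelled.
      b=0  b=1  b=2  b=3  b=4
a=0:    L    L    W    W    W
a=1:    W    W    L    L    W
a=2:    L    L    W    W    W
a=3:    W    W    L    L    W
a=4:    L    L    W    W    W
a=5:    W    W    L    L    W
a=6:    L    L    W    W    W
a=7:    W    W    L    L    W
a=8:    L    L    W    W    W
a=9:    W    W    L    L    W
Cells with no legal move (terminal, hence L): (0,0), (0,1).
The remaining L cells, each justified by listing all of its moves:
(1,2): only reaches (0,2)(W), (1,0)(W), all W → L
(1,3): only reaches (0,3)(W), (1,1)(W), all W → L
(2,0): only reaches (1,0)(W), which is W → L
(2,1): only reaches (1,1)(W), which is W → L
(3,2): only reaches (2,2)(W), (0,2)(W), (3,0)(W), all W → L
(3,3): only reaches (2,3)(W), (0,3)(W), (3,1)(W), all W → L
(4,0): only reaches (3,0)(W), (1,0)(W), all W → L
(4,1): only reaches (3,1)(W), (1,1)(W), all W → L
(5,2): only reaches (4,2)(W), (2,2)(W), (5,0)(W), all W → L
(5,3): only reaches (4,3)(W), (2,3)(W), (5,1)(W), all W → L
(6,0): only reaches (5,0)(W), (3,0)(W), all W → L
(6,1): only reaches (5,1)(W), (3,1)(W), all W → L
(7,2): only reaches (6,2)(W), (4,2)(W), (7,0)(W), all W → L
(7,3): only reaches (6,3)(W), (4,3)(W), (7,1)(W), all W → L
(8,0): only reaches (7,0)(W), (5,0)(W), all W → L
(8,1): only reaches (7,1)(W), (5,1)(W), all W → L
(9,2): only reaches (8,2)(W), (6,2)(W), (9,0)(W), all W → L
(9,3): only reaches (8,3)(W), (6,3)(W), (9,1)(W), all W → L
Every other cell has at least one move into one of the L cells above, so it is W.
From (9,4), the L positions reachable in one move are: (9,2).

Move to (9,2).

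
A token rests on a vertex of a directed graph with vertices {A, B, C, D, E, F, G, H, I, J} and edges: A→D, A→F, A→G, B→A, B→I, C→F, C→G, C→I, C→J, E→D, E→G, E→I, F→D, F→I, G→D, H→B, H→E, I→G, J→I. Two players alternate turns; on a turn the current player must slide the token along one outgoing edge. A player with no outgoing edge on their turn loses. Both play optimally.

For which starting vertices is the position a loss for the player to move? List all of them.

Positions with no move are L. A position that does have a move is losing for the player to move precisely when every available move leads to a winning position for the opponent. Fill in the labels:
Every edge goes from a vertex to one that appears earlier in the order D, G, I, F, A, J, B, C, E, H, so processing vertices in that order labels each vertex after all of its successors.
D: no outgoing edge → L
G: reaches L-position D → W
I: only reaches G(W), which is W → L
F: reaches L-position I → W
A: reaches L-position D → W
J: reaches L-position I → W
B: reaches L-position I → W
C: reaches L-position I → W
E: reaches L-position I → W
H: only reaches E(W), B(W), all W → L
The losing starting vertices are exactly the entries labelled L in this table (3 of them).

D, H, I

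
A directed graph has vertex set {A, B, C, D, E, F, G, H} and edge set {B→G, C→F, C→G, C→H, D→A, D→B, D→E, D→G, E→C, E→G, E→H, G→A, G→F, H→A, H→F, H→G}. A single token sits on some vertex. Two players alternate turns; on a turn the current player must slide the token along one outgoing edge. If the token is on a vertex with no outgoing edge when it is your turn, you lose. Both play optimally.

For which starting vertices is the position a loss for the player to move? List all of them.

A, B, E, F

Positions with no move are L. A position that does have a move is losing for the player to move precisely when every available move leads to a winning position for the opponent. Fill in the labels:
Every edge goes from a vertex to one that appears earlier in the order A, F, G, H, C, B, E, D, so processing vertices in that order labels each vertex after all of its successors.
A: no outgoing edge → L
F: no outgoing edge → L
G: W (go to F, an L position)
H: W (go to F, an L position)
C: W (go to F, an L position)
B: L (sole option G(W) is W)
E: L (options C(W), H(W), G(W) are all W)
D: W (go to E, an L position)
The losing starting vertices are exactly the entries labelled L in this table (4 of them).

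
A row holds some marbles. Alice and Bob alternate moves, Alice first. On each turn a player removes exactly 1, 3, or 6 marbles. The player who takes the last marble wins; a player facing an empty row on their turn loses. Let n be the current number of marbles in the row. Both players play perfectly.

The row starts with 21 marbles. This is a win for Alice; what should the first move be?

Compute win/loss labels from the base case upward. A position with no move is L. Any other position is W if it can reach an L in one move, else L.
n=0: no move → L
n=1: can move to 0, which is L ⇒ W
n=2: the only move is to 1(W), a W ⇒ L
n=3: can move to 2, which is L ⇒ W
n=4: moves to 3(W), 1(W); every one is W ⇒ L
n=5: can move to 4, which is L ⇒ W
n=6: can move to 0, which is L ⇒ W
n=7: can move to 4, which is L ⇒ W
n=8: can move to 2, which is L ⇒ W
n=9: moves to 8(W), 6(W), 3(W); every one is W ⇒ L
n=10: can move to 9, which is L ⇒ W
n=11: moves to 10(W), 8(W), 5(W); every one is W ⇒ L
n=12: can move to 11, which is L ⇒ W
n=13: moves to 12(W), 10(W), 7(W); every one is W ⇒ L
n=14: can move to 13, which is L ⇒ W
n=15: can move to 9, which is L ⇒ W
n=16: can move to 13, which is L ⇒ W
n=17: can move to 11, which is L ⇒ W
n=18: moves to 17(W), 15(W), 12(W); every one is W ⇒ L
n=19: can move to 18, which is L ⇒ W
n=20: moves to 19(W), 17(W), 14(W); every one is W ⇒ L
n=21: can move to 20, which is L ⇒ W
From 21, the L positions reachable in one move are: 20, 18. Any move reaching one of these is winning.

Remove 1, leaving 20.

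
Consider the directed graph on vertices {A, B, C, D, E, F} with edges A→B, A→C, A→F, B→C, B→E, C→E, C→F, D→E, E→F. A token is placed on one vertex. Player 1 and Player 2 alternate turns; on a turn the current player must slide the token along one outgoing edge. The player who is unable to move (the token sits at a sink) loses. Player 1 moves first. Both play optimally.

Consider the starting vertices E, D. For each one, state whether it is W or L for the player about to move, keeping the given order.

E: W, D: L

Build the W/L table. Terminal = L. A non-terminal position is W if it has a move to some L; otherwise it is L.
Every edge goes from a vertex to one that appears earlier in the order F, E, D, C, B, A, so processing vertices in that order labels each vertex after all of its successors.
F: no outgoing edge → L
E: can move to F, which is L ⇒ W
D: the only move is to E(W), a W ⇒ L
C: can move to F, which is L ⇒ W
B: moves to C(W), E(W); every one is W ⇒ L
A: can move to B, which is L ⇒ W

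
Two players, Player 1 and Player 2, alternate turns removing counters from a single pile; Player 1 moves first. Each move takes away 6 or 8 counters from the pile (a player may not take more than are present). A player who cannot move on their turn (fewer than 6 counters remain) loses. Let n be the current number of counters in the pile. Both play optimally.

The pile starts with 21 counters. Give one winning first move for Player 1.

Compute win/loss labels from the base case upward. A position with no move is L. Any other position is W if it can reach an L in one move, else L.
n=0: no move → L
n=1: no move → L
n=2: no move → L
n=3: no move → L
n=4: no move → L
n=5: no move → L
n=6: W (go to 0, an L position)
n=7: W (go to 1, an L position)
n=8: W (go to 2, an L position)
n=9: W (go to 3, an L position)
n=10: W (go to 4, an L position)
n=11: W (go to 5, an L position)
n=12: W (go to 4, an L position)
n=13: W (go to 5, an L position)
n=14: L (options 8(W), 6(W) are all W)
n=15: L (options 9(W), 7(W) are all W)
n=16: L (options 10(W), 8(W) are all W)
n=17: L (options 11(W), 9(W) are all W)
n=18: L (options 12(W), 10(W) are all W)
n=19: L (options 13(W), 11(W) are all W)
n=20: W (go to 14, an L position)
n=21: W (go to 15, an L position)
From 21, the L positions reachable in one move are: 15.

Remove 6, leaving 15.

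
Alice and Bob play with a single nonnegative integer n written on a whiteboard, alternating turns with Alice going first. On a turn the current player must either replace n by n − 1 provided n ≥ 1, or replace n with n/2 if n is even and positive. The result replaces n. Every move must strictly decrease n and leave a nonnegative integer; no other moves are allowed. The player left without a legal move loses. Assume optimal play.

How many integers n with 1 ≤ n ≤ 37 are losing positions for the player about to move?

Use the standard recursion: the mover loses at a terminal position; elsewhere, the mover wins exactly when some move hands the opponent an L position.
n=0: no move → L
n=1: W (go to 0, an L position)
n=2: L (sole option 1(W) is W)
n=3: W (go to 2, an L position)
n=4: W (go to 2, an L position)
n=5: L (sole option 4(W) is W)
n=6: W (go to 5, an L position)
n=7: L (sole option 6(W) is W)
n=8: W (go to 7, an L position)
n=9: L (sole option 8(W) is W)
n=10: W (go to 5, an L position)
n=11: L (sole option 10(W) is W)
n=12: W (go to 11, an L position)
n=13: L (sole option 12(W) is W)
n=14: W (go to 7, an L position)
n=15: L (sole option 14(W) is W)
n=16: W (go to 15, an L position)
n=17: L (sole option 16(W) is W)
n=18: W (go to 9, an L position)
n=19: L (sole option 18(W) is W)
n=20: W (go to 19, an L position)
n=21: L (sole option 20(W) is W)
n=22: W (go to 11, an L position)
n=23: L (sole option 22(W) is W)
n=24: W (go to 23, an L position)
n=25: L (sole option 24(W) is W)
n=26: W (go to 13, an L position)
n=27: L (sole option 26(W) is W)
n=28: W (go to 27, an L position)
n=29: L (sole option 28(W) is W)
n=30: W (go to 15, an L position)
n=31: L (sole option 30(W) is W)
n=32: W (go to 31, an L position)
n=33: L (sole option 32(W) is W)
n=34: W (go to 17, an L position)
n=35: L (sole option 34(W) is W)
n=36: W (go to 35, an L position)
n=37: L (sole option 36(W) is W)
L entries with 1 ≤ n ≤ 37 (n=0 is outside the asked range and is not counted): n = 2, 5, 7, 9, 11, 13, 15, 17, 19, 21, 23, 25, 27, 29, 31, 33, 35, 37; that makes 18.

18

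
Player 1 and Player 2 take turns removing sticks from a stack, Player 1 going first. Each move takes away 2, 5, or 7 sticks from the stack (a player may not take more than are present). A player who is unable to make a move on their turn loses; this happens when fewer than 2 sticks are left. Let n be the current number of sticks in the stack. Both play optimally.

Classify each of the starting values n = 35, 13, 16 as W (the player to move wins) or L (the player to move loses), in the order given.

35: L, 13: L, 16: W

Classify positions by backward induction: terminal positions (no move available) are L. From any other position, the mover wins iff some move reaches an L.
n=0: no move → L
n=1: no move → L
n=2: can move to 0, which is L ⇒ W
n=3: can move to 1, which is L ⇒ W
n=4: the only move is to 2(W), a W ⇒ L
n=5: can move to 0, which is L ⇒ W
n=6: can move to 4, which is L ⇒ W
n=7: can move to 0, which is L ⇒ W
n=8: can move to 1, which is L ⇒ W
n=9: can move to 4, which is L ⇒ W
n=10: moves to 8(W), 5(W), 3(W); every one is W ⇒ L
n=11: can move to 4, which is L ⇒ W
n=12: can move to 10, which is L ⇒ W
n=13: moves to 11(W), 8(W), 6(W); every one is W ⇒ L
n=14: moves to 12(W), 9(W), 7(W); every one is W ⇒ L
n=15: can move to 13, which is L ⇒ W
n=16: can move to 14, which is L ⇒ W
n=17: can move to 10, which is L ⇒ W
n=18: can move to 13, which is L ⇒ W
n=19: can move to 14, which is L ⇒ W
n=20: can move to 13, which is L ⇒ W
n=21: can move to 14, which is L ⇒ W
n=22: moves to 20(W), 17(W), 15(W); every one is W ⇒ L
n=23: moves to 21(W), 18(W), 16(W); every one is W ⇒ L
n=24: can move to 22, which is L ⇒ W
n=25: can move to 23, which is L ⇒ W
n=26: moves to 24(W), 21(W), 19(W); every one is W ⇒ L
n=27: can move to 22, which is L ⇒ W
n=28: can move to 26, which is L ⇒ W
n=29: can move to 22, which is L ⇒ W
n=30: can move to 23, which is L ⇒ W
n=31: can move to 26, which is L ⇒ W
n=32: moves to 30(W), 27(W), 25(W); every one is W ⇒ L
n=33: can move to 26, which is L ⇒ W
n=34: can move to 32, which is L ⇒ W
n=35: moves to 33(W), 30(W), 28(W); every one is W ⇒ L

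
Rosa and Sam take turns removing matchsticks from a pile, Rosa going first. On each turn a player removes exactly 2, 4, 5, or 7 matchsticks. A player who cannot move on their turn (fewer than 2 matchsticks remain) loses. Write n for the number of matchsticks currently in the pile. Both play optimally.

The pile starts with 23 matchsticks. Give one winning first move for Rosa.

Compute win/loss labels from the base case upward. A position with no move is L. Any other position is W if it can reach an L in one move, else L.
n=0: no move → L
n=1: no move → L
n=2: can move to 0, which is L ⇒ W
n=3: can move to 1, which is L ⇒ W
n=4: can move to 0, which is L ⇒ W
n=5: can move to 1, which is L ⇒ W
n=6: can move to 1, which is L ⇒ W
n=7: can move to 0, which is L ⇒ W
n=8: can move to 1, which is L ⇒ W
n=9: moves to 7(W), 5(W), 4(W), 2(W); every one is W ⇒ L
n=10: moves to 8(W), 6(W), 5(W), 3(W); every one is W ⇒ L
n=11: can move to 9, which is L ⇒ W
n=12: can move to 10, which is L ⇒ W
n=13: can move to 9, which is L ⇒ W
n=14: can move to 10, which is L ⇒ W
n=15: can move to 10, which is L ⇒ W
n=16: can move to 9, which is L ⇒ W
n=17: can move to 10, which is L ⇒ W
n=18: moves to 16(W), 14(W), 13(W), 11(W); every one is W ⇒ L
n=19: moves to 17(W), 15(W), 14(W), 12(W); every one is W ⇒ L
n=20: can move to 18, which is L ⇒ W
n=21: can move to 19, which is L ⇒ W
n=22: can move to 18, which is L ⇒ W
n=23: can move to 19, which is L ⇒ W
From 23, the L positions reachable in one move are: 19, 18. Any move reaching one of these is winning.

Remove 4, leaving 19.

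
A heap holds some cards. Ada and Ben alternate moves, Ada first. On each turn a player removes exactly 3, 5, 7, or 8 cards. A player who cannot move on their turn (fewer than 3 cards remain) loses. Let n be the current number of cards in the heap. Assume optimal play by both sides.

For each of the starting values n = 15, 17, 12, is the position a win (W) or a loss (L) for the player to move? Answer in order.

15: W, 17: W, 12: L

Use the standard recursion: the mover loses at a terminal position; elsewhere, the mover wins exactly when some move hands the opponent an L position.
n=0: no move → L
n=1: no move → L
n=2: no move → L
n=3: reaches L-position 0 → W
n=4: reaches L-position 1 → W
n=5: reaches L-position 2 → W
n=6: reaches L-position 1 → W
n=7: reaches L-position 2 → W
n=8: reaches L-position 1 → W
n=9: reaches L-position 2 → W
n=10: reaches L-position 2 → W
n=11: only reaches 8(W), 6(W), 4(W), 3(W), all W → L
n=12: only reaches 9(W), 7(W), 5(W), 4(W), all W → L
n=13: only reaches 10(W), 8(W), 6(W), 5(W), all W → L
n=14: reaches L-position 11 → W
n=15: reaches L-position 12 → W
n=16: reaches L-position 13 → W
n=17: reaches L-position 12 → W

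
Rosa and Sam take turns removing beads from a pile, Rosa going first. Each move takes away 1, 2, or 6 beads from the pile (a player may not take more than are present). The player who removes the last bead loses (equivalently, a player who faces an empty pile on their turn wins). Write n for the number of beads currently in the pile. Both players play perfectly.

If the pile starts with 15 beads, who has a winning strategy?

Label each position W (a win for the player to move) or L (a loss). A position with no legal move is W; any other position is W exactly when some move reaches an L, and L when every move reaches a W.
n=0: no move; the opponent has just taken the last bead and therefore loses → W
n=1: the only move is to 0(W), a W ⇒ L
n=2: can move to 1, which is L ⇒ W
n=3: can move to 1, which is L ⇒ W
n=4: moves to 3(W), 2(W); every one is W ⇒ L
n=5: can move to 4, which is L ⇒ W
n=6: can move to 4, which is L ⇒ W
n=7: can move to 1, which is L ⇒ W
n=8: moves to 7(W), 6(W), 2(W); every one is W ⇒ L
n=9: can move to 8, which is L ⇒ W
n=10: can move to 8, which is L ⇒ W
n=11: moves to 10(W), 9(W), 5(W); every one is W ⇒ L
n=12: can move to 11, which is L ⇒ W
n=13: can move to 11, which is L ⇒ W
n=14: can move to 8, which is L ⇒ W
n=15: moves to 14(W), 13(W), 9(W); every one is W ⇒ L
The starting position 15 is L: whatever Rosa does, the opponent receives a W position.

Sam wins.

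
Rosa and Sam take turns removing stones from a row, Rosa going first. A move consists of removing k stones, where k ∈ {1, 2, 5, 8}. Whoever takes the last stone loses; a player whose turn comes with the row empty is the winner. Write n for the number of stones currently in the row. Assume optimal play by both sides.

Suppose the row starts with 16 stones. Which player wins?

Classify positions by backward induction: terminal positions (no move available) are W. From any other position, the mover wins iff some move reaches an L.
n=0: no move; the opponent has just taken the last stone and therefore loses → W
n=1: the only move is to 0(W), a W ⇒ L
n=2: can move to 1, which is L ⇒ W
n=3: can move to 1, which is L ⇒ W
n=4: moves to 3(W), 2(W); every one is W ⇒ L
n=5: can move to 4, which is L ⇒ W
n=6: can move to 4, which is L ⇒ W
n=7: moves to 6(W), 5(W), 2(W); every one is W ⇒ L
n=8: can move to 7, which is L ⇒ W
n=9: can move to 7, which is L ⇒ W
n=10: moves to 9(W), 8(W), 5(W), 2(W); every one is W ⇒ L
n=11: can move to 10, which is L ⇒ W
n=12: can move to 10, which is L ⇒ W
n=13: moves to 12(W), 11(W), 8(W), 5(W); every one is W ⇒ L
n=14: can move to 13, which is L ⇒ W
n=15: can move to 13, which is L ⇒ W
n=16: moves to 15(W), 14(W), 11(W), 8(W); every one is W ⇒ L
The starting position 16 is L: whatever Rosa does, the opponent receives a W position.

Sam wins.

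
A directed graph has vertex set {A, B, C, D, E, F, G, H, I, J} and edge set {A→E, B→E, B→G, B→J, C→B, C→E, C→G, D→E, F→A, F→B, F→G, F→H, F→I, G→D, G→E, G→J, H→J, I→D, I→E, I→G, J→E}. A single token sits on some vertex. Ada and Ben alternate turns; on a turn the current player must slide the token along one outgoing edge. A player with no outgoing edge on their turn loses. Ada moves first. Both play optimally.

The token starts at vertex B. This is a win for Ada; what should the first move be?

Work bottom-up. With no move the player to move loses. Otherwise the position is W if at least one move leads to an L position for the opponent, and L if every move leads to a W.
Every edge goes from a vertex to one that appears earlier in the order E, J, D, G, I, A, H, B, F, C, so processing vertices in that order labels each vertex after all of its successors.
E: no outgoing edge → L
J: can move to E, which is L ⇒ W
D: can move to E, which is L ⇒ W
G: can move to E, which is L ⇒ W
I: can move to E, which is L ⇒ W
A: can move to E, which is L ⇒ W
H: the only move is to J(W), a W ⇒ L
B: can move to E, which is L ⇒ W
F: can move to H, which is L ⇒ W
C: can move to E, which is L ⇒ W
From B, the L positions reachable in one move are: E.

Move to E.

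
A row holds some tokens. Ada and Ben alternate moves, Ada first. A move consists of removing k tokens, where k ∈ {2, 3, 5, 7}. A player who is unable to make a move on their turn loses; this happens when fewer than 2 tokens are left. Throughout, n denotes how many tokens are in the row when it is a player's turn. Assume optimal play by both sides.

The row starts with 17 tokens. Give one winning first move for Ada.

Compute win/loss labels from the base case upward. A position with no move is L. Any other position is W if it can reach an L in one move, else L.
n=0: no move → L
n=1: no move → L
n=2: W (go to 0, an L position)
n=3: W (go to 1, an L position)
n=4: W (go to 1, an L position)
n=5: W (go to 0, an L position)
n=6: W (go to 1, an L position)
n=7: W (go to 0, an L position)
n=8: W (go to 1, an L position)
n=9: L (options 7(W), 6(W), 4(W), 2(W) are all W)
n=10: L (options 8(W), 7(W), 5(W), 3(W) are all W)
n=11: W (go to 9, an L position)
n=12: W (go to 10, an L position)
n=13: W (go to 10, an L position)
n=14: W (go to 9, an L position)
n=15: W (go to 10, an L position)
n=16: W (go to 9, an L position)
n=17: W (go to 10, an L position)
From 17, the L positions reachable in one move are: 10.

Remove 7, leaving 10.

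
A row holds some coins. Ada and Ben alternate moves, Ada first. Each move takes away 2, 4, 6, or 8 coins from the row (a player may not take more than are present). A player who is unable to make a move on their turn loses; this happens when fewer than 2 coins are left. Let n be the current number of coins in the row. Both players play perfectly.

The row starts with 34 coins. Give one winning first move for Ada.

Remove 4, leaving 30.

Classify positions by backward induction: terminal positions (no move available) are L. From any other position, the mover wins iff some move reaches an L.
n=0: no move → L
n=1: no move → L
n=2: W (go to 0, an L position)
n=3: W (go to 1, an L position)
n=4: W (go to 0, an L position)
n=5: W (go to 1, an L position)
n=6: W (go to 0, an L position)
n=7: W (go to 1, an L position)
n=8: W (go to 0, an L position)
n=9: W (go to 1, an L position)
n=10: L (options 8(W), 6(W), 4(W), 2(W) are all W)
n=11: L (options 9(W), 7(W), 5(W), 3(W) are all W)
n=12: W (go to 10, an L position)
n=13: W (go to 11, an L position)
n=14: W (go to 10, an L position)
n=15: W (go to 11, an L position)
n=16: W (go to 10, an L position)
n=17: W (go to 11, an L position)
n=18: W (go to 10, an L position)
n=19: W (go to 11, an L position)
n=20: L (options 18(W), 16(W), 14(W), 12(W) are all W)
n=21: L (options 19(W), 17(W), 15(W), 13(W) are all W)
n=22: W (go to 20, an L position)
n=23: W (go to 21, an L position)
n=24: W (go to 20, an L position)
n=25: W (go to 21, an L position)
n=26: W (go to 20, an L position)
n=27: W (go to 21, an L position)
n=28: W (go to 20, an L position)
n=29: W (go to 21, an L position)
n=30: L (options 28(W), 26(W), 24(W), 22(W) are all W)
n=31: L (options 29(W), 27(W), 25(W), 23(W) are all W)
n=32: W (go to 30, an L position)
n=33: W (go to 31, an L position)
n=34: W (go to 30, an L position)
From 34, the L positions reachable in one move are: 30.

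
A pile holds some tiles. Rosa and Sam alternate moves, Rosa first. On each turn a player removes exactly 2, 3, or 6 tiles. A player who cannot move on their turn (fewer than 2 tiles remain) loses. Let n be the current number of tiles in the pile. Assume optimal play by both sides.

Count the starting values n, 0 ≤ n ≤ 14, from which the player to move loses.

6

Label each position W (a win for the player to move) or L (a loss). A position with no legal move is L; any other position is W exactly when some move reaches an L, and L when every move reaches a W.
n=0: no move → L
n=1: no move → L
n=2: W (go to 0, an L position)
n=3: W (go to 1, an L position)
n=4: W (go to 1, an L position)
n=5: L (options 3(W), 2(W) are all W)
n=6: W (go to 0, an L position)
n=7: W (go to 5, an L position)
n=8: W (go to 5, an L position)
n=9: L (options 7(W), 6(W), 3(W) are all W)
n=10: L (options 8(W), 7(W), 4(W) are all W)
n=11: W (go to 9, an L position)
n=12: W (go to 10, an L position)
n=13: W (go to 10, an L position)
n=14: L (options 12(W), 11(W), 8(W) are all W)
L entries with 0 ≤ n ≤ 14: n = 0, 1, 5, 9, 10, 14; that makes 6.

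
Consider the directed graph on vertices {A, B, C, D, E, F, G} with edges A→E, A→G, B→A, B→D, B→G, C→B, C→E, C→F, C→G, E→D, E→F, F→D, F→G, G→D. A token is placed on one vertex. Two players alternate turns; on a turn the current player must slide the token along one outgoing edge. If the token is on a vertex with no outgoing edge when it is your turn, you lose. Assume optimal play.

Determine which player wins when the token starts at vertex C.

The second player wins.

Positions with no move are L. A position that does have a move is losing for the player to move precisely when every available move leads to a winning position for the opponent. Fill in the labels:
Every edge goes from a vertex to one that appears earlier in the order D, G, F, E, A, B, C, so processing vertices in that order labels each vertex after all of its successors.
D: no outgoing edge → L
G: →D(L), so W
F: →D(L), so W
E: →D(L), so W
A: →E(W), G(W) — all W, so L
B: →A(L), so W
C: →B(W), E(W), F(W), G(W) — all W, so L
Every move from C reaches a W position, so the mover loses.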